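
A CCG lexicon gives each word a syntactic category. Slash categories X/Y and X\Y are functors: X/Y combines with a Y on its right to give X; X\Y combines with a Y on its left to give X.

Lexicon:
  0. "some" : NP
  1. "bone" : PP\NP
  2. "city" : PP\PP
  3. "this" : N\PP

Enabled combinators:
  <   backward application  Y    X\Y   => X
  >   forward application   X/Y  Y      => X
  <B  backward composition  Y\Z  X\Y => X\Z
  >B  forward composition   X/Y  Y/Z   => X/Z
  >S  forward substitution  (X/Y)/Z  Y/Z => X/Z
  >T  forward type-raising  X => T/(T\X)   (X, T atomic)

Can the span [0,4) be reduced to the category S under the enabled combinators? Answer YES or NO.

NP PP\NP PP\PP N\PP
CKY chart[0,4] = {N, N/(N\N), NP/(NP\N), PP/(PP\N), S/(S\N)}; S ∉ chart

NO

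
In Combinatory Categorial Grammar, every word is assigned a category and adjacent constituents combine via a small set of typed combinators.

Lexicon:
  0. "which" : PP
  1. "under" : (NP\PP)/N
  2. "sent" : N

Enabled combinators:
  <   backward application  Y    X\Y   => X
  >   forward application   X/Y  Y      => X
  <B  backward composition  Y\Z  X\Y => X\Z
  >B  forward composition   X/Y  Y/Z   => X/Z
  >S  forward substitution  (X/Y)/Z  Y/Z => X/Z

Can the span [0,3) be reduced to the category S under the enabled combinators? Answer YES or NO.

NO

PP (NP\PP)/N N
CKY chart[0,3] = {NP}; S ∉ chart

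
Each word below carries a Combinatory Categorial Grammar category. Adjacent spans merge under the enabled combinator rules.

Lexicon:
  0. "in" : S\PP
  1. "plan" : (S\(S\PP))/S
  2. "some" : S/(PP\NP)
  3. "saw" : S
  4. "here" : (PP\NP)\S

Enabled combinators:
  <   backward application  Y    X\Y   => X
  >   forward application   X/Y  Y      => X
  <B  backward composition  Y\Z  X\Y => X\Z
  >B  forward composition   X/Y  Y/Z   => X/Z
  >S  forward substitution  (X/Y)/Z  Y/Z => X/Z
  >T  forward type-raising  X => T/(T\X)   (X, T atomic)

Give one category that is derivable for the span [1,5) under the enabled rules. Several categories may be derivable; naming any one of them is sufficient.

S\(S\PP)

[0,5] S   <
  [0,1] "in" : S\PP
  [1,5] S\(S\PP)   >
    [1,2] "plan" : (S\(S\PP))/S
    [2,5] S   >
      [2,3] "some" : S/(PP\NP)
      [3,5] PP\NP   <
        [3,4] "saw" : S
        [4,5] "here" : (PP\NP)\S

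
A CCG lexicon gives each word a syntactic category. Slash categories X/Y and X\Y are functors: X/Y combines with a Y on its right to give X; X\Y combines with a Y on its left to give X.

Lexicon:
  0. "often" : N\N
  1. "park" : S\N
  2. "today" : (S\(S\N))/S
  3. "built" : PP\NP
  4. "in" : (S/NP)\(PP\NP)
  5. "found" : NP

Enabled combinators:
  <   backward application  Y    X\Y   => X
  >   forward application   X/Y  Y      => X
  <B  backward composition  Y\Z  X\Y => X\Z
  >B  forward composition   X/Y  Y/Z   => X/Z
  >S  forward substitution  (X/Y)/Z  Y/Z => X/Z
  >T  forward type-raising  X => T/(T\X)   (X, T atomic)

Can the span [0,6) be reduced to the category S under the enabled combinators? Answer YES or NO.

YES

[0,6] S   <
  [0,2] S\N   <B
    [0,1] "often" : N\N
    [1,2] "park" : S\N
  [2,6] S\(S\N)   >
    [2,3] "today" : (S\(S\N))/S
    [3,6] S   >
      [3,5] S/NP   <
        [3,4] "built" : PP\NP
        [4,5] "in" : (S/NP)\(PP\NP)
      [5,6] "found" : NP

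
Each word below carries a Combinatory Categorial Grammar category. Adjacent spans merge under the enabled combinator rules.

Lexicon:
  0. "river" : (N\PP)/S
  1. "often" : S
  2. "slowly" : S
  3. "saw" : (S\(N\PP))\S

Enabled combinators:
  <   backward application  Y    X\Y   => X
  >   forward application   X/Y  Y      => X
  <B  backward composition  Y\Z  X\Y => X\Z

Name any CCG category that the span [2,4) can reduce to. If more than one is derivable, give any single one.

S\(N\PP)

[0,4] S   <
  [0,2] N\PP   >
    [0,1] "river" : (N\PP)/S
    [1,2] "often" : S
  [2,4] S\(N\PP)   <
    [2,3] "slowly" : S
    [3,4] "saw" : (S\(N\PP))\S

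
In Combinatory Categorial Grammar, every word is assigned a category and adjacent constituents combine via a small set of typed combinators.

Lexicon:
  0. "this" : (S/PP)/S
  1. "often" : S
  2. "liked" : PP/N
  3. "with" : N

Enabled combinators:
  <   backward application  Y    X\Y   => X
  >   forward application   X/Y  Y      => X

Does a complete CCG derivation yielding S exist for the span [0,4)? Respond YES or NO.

YES

[0,4] S   >
  [0,2] S/PP   >
    [0,1] "this" : (S/PP)/S
    [1,2] "often" : S
  [2,4] PP   >
    [2,3] "liked" : PP/N
    [3,4] "with" : N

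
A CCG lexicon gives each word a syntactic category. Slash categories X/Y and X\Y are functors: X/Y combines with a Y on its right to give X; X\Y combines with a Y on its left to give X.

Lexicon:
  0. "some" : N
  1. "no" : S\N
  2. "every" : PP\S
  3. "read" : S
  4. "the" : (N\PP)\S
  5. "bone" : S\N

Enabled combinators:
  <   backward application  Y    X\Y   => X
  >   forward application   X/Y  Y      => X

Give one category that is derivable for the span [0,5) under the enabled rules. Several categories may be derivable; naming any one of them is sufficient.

N

[0,6] S   <
  [0,5] N   <
    [0,3] PP   <
      [0,2] S   <
        [0,1] "some" : N
        [1,2] "no" : S\N
      [2,3] "every" : PP\S
    [3,5] N\PP   <
      [3,4] "read" : S
      [4,5] "the" : (N\PP)\S
  [5,6] "bone" : S\N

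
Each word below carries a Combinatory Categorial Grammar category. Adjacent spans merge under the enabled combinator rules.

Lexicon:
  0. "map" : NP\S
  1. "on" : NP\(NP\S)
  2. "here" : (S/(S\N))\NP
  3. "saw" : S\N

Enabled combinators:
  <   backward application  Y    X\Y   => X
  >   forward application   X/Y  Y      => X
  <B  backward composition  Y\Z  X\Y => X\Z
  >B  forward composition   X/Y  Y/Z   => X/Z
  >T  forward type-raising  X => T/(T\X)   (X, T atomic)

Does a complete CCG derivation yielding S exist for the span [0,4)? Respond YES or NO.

YES

[0,4] S   >
  [0,3] S/(S\N)   <
    [0,2] NP   <
      [0,1] "map" : NP\S
      [1,2] "on" : NP\(NP\S)
    [2,3] "here" : (S/(S\N))\NP
  [3,4] "saw" : S\N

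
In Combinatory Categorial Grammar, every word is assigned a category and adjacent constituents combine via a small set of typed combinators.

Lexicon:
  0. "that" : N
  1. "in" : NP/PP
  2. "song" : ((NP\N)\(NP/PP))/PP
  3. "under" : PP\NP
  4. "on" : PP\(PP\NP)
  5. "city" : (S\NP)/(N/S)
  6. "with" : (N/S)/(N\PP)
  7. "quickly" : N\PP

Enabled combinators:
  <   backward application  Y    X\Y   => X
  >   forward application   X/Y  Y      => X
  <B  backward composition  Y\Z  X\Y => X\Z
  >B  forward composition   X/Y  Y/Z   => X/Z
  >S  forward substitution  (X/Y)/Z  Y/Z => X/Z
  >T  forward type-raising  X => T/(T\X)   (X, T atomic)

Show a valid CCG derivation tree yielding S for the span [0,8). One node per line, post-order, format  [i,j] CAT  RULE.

[0,8] S   >
  [0,1] S/(S\N)   >T
    [0,1] "that" : N
  [1,8] S\N   <B
    [1,5] NP\N   <
      [1,2] "in" : NP/PP
      [2,5] (NP\N)\(NP/PP)   >
        [2,3] "song" : ((NP\N)\(NP/PP))/PP
        [3,5] PP   <
          [3,4] "under" : PP\NP
          [4,5] "on" : PP\(PP\NP)
    [5,8] S\NP   >
      [5,6] "city" : (S\NP)/(N/S)
      [6,8] N/S   >
        [6,7] "with" : (N/S)/(N\PP)
        [7,8] "quickly" : N\PP

[0,1] N  lex  "that"
[0,1] S/(S\N)  >T
[1,2] NP/PP  lex  "in"
[2,3] ((NP\N)\(NP/PP))/PP  lex  "song"
[3,4] PP\NP  lex  "under"
[4,5] PP\(PP\NP)  lex  "on"
[3,5] PP  <  k=4
[2,5] (NP\N)\(NP/PP)  >  k=3
[1,5] NP\N  <  k=2
[5,6] (S\NP)/(N/S)  lex  "city"
[6,7] (N/S)/(N\PP)  lex  "with"
[7,8] N\PP  lex  "quickly"
[6,8] N/S  >  k=7
[5,8] S\NP  >  k=6
[1,8] S\N  <B  k=5
[0,8] S  >  k=1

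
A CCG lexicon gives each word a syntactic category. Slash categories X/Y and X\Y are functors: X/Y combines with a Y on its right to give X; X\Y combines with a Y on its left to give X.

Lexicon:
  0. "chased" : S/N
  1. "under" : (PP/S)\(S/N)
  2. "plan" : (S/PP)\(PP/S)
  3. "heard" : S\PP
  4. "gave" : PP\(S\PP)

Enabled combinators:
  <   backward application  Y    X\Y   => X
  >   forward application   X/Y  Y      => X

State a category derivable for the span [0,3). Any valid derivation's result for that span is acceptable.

S/PP

[0,5] S   >
  [0,3] S/PP   <
    [0,2] PP/S   <
      [0,1] "chased" : S/N
      [1,2] "under" : (PP/S)\(S/N)
    [2,3] "plan" : (S/PP)\(PP/S)
  [3,5] PP   <
    [3,4] "heard" : S\PP
    [4,5] "gave" : PP\(S\PP)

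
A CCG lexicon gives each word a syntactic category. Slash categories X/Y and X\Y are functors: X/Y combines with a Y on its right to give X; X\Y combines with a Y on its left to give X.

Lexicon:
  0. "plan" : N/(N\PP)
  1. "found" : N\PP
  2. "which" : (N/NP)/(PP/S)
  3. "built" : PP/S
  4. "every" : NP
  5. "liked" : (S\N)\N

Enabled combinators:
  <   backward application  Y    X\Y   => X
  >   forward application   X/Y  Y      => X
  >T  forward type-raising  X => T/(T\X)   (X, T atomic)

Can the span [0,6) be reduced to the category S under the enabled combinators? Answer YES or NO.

YES

[0,6] S   <
  [0,2] N   >
    [0,1] "plan" : N/(N\PP)
    [1,2] "found" : N\PP
  [2,6] S\N   <
    [2,5] N   >
      [2,4] N/NP   >
        [2,3] "which" : (N/NP)/(PP/S)
        [3,4] "built" : PP/S
      [4,5] "every" : NP
    [5,6] "liked" : (S\N)\N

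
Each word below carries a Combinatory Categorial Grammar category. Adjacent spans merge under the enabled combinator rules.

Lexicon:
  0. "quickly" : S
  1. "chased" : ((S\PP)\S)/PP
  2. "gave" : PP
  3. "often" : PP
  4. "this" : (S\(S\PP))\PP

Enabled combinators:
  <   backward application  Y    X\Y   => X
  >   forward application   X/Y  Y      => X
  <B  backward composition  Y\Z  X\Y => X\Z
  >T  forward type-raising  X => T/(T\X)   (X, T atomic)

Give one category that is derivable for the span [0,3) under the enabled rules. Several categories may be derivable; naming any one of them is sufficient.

[0,5] S   <
  [0,3] S\PP   <
    [0,1] "quickly" : S
    [1,3] (S\PP)\S   >
      [1,2] "chased" : ((S\PP)\S)/PP
      [2,3] "gave" : PP
  [3,5] S\(S\PP)   <
    [3,4] "often" : PP
    [4,5] "this" : (S\(S\PP))\PP

S\PP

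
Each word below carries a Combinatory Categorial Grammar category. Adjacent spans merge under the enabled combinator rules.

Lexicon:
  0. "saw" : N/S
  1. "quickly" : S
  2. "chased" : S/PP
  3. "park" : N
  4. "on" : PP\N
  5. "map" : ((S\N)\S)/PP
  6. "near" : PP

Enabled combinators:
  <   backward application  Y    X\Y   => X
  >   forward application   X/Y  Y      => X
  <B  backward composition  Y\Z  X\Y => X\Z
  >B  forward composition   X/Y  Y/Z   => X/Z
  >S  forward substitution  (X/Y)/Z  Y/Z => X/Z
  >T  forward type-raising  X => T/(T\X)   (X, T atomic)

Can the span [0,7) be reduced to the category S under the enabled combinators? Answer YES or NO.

[0,7] S   <
  [0,2] N   >
    [0,1] "saw" : N/S
    [1,2] "quickly" : S
  [2,7] S\N   <
    [2,5] S   >
      [2,3] "chased" : S/PP
      [3,5] PP   <
        [3,4] "park" : N
        [4,5] "on" : PP\N
    [5,7] (S\N)\S   >
      [5,6] "map" : ((S\N)\S)/PP
      [6,7] "near" : PP

YES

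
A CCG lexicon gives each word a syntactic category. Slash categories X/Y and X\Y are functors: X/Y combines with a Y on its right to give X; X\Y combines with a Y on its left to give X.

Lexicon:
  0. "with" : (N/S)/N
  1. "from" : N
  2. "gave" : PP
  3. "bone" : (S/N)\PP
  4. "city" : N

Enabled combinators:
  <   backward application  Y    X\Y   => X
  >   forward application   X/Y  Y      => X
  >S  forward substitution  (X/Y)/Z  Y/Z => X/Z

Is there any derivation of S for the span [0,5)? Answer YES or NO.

NO

(N/S)/N N PP (S/N)\PP N
CKY chart[0,5] = {N}; S ∉ chart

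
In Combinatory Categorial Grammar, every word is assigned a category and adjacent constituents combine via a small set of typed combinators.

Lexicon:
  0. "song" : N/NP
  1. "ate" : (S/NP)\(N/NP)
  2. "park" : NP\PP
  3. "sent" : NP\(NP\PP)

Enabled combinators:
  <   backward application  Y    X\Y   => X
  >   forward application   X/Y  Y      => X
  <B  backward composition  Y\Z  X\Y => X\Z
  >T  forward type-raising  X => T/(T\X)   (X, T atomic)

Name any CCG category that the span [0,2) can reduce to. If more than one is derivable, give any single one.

S/NP

[0,4] S   >
  [0,2] S/NP   <
    [0,1] "song" : N/NP
    [1,2] "ate" : (S/NP)\(N/NP)
  [2,4] NP   <
    [2,3] "park" : NP\PP
    [3,4] "sent" : NP\(NP\PP)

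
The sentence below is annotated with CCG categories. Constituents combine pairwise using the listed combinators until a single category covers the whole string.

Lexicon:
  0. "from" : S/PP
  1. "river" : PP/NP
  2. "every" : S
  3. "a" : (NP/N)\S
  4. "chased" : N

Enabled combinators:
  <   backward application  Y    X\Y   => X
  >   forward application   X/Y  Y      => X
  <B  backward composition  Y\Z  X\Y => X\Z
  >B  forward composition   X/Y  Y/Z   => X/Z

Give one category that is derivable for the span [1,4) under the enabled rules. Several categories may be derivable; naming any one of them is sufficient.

[0,5] S   >
  [0,1] "from" : S/PP
  [1,5] PP   >
    [1,4] PP/N   >B
      [1,2] "river" : PP/NP
      [2,4] NP/N   <
        [2,3] "every" : S
        [3,4] "a" : (NP/N)\S
    [4,5] "chased" : N

PP/N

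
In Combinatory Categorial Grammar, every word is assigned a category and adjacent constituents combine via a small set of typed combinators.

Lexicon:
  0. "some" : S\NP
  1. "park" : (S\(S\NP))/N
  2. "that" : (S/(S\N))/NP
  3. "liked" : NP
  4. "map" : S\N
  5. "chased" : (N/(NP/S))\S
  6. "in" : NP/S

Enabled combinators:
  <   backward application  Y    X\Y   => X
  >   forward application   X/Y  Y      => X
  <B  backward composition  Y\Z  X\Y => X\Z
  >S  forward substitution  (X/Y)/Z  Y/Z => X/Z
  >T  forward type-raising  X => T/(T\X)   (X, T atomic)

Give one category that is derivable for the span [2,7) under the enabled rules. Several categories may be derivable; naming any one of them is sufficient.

N

[0,7] S   <
  [0,1] "some" : S\NP
  [1,7] S\(S\NP)   >
    [1,2] "park" : (S\(S\NP))/N
    [2,7] N   >
      [2,6] N/(NP/S)   <
        [2,5] S   >
          [2,4] S/(S\N)   >
            [2,3] "that" : (S/(S\N))/NP
            [3,4] "liked" : NP
          [4,5] "map" : S\N
        [5,6] "chased" : (N/(NP/S))\S
      [6,7] "in" : NP/S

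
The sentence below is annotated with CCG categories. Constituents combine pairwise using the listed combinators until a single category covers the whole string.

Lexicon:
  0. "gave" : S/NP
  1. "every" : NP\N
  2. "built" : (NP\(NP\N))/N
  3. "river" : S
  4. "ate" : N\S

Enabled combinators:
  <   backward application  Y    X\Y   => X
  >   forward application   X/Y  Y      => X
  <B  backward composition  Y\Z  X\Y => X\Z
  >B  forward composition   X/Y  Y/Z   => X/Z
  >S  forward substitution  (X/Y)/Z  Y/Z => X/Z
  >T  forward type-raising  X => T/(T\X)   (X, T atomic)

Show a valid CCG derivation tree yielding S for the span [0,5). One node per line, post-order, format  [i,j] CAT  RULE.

[0,5] S   >
  [0,1] "gave" : S/NP
  [1,5] NP   <
    [1,2] "every" : NP\N
    [2,5] NP\(NP\N)   >
      [2,3] "built" : (NP\(NP\N))/N
      [3,5] N   >
        [3,4] N/(N\S)   >T
          [3,4] "river" : S
        [4,5] "ate" : N\S

[0,1] S/NP  lex  "gave"
[1,2] NP\N  lex  "every"
[2,3] (NP\(NP\N))/N  lex  "built"
[3,4] S  lex  "river"
[3,4] N/(N\S)  >T
[4,5] N\S  lex  "ate"
[3,5] N  >  k=4
[2,5] NP\(NP\N)  >  k=3
[1,5] NP  <  k=2
[0,5] S  >  k=1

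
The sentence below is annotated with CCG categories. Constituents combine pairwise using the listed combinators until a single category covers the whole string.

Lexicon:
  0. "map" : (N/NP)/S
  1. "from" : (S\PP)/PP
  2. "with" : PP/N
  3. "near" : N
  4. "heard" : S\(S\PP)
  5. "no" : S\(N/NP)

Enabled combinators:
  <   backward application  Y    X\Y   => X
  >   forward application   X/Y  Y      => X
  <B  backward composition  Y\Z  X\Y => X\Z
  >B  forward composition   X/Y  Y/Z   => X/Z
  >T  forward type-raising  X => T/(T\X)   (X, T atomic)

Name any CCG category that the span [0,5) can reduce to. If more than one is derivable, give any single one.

[0,6] S   <
  [0,5] N/NP   >
    [0,1] "map" : (N/NP)/S
    [1,5] S   <
      [1,4] S\PP   >
        [1,2] "from" : (S\PP)/PP
        [2,4] PP   >
          [2,3] "with" : PP/N
          [3,4] "near" : N
      [4,5] "heard" : S\(S\PP)
  [5,6] "no" : S\(N/NP)

N/NP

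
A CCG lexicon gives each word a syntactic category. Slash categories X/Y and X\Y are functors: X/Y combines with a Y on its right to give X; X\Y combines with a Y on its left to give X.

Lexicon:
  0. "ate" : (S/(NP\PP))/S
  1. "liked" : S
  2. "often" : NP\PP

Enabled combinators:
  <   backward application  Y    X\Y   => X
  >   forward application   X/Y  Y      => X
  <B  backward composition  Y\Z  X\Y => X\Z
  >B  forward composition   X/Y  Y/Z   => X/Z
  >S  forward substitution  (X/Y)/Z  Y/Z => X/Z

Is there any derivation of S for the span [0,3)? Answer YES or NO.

YES

[0,3] S   >
  [0,2] S/(NP\PP)   >
    [0,1] "ate" : (S/(NP\PP))/S
    [1,2] "liked" : S
  [2,3] "often" : NP\PP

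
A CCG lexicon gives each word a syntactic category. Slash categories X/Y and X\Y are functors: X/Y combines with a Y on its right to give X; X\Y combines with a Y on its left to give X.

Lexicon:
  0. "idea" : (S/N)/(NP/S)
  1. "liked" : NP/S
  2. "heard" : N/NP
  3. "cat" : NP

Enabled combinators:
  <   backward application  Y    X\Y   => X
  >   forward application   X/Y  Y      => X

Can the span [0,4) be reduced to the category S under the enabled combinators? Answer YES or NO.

[0,4] S   >
  [0,2] S/N   >
    [0,1] "idea" : (S/N)/(NP/S)
    [1,2] "liked" : NP/S
  [2,4] N   >
    [2,3] "heard" : N/NP
    [3,4] "cat" : NP

YES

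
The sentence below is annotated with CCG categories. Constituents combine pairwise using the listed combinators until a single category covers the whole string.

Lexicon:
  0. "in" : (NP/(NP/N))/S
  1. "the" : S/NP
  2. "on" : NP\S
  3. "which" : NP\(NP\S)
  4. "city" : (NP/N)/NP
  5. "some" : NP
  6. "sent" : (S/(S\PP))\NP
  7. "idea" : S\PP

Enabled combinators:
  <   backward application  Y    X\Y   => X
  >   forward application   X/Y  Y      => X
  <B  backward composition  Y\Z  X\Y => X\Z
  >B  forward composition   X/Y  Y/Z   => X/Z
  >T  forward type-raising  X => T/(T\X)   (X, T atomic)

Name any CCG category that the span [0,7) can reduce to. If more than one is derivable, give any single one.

S/(S\PP)

[0,8] S   >
  [0,7] S/(S\PP)   <
    [0,6] NP   >
      [0,4] NP/(NP/N)   >
        [0,1] "in" : (NP/(NP/N))/S
        [1,4] S   >
          [1,2] "the" : S/NP
          [2,4] NP   <
            [2,3] "on" : NP\S
            [3,4] "which" : NP\(NP\S)
      [4,6] NP/N   >
        [4,5] "city" : (NP/N)/NP
        [5,6] "some" : NP
    [6,7] "sent" : (S/(S\PP))\NP
  [7,8] "idea" : S\PP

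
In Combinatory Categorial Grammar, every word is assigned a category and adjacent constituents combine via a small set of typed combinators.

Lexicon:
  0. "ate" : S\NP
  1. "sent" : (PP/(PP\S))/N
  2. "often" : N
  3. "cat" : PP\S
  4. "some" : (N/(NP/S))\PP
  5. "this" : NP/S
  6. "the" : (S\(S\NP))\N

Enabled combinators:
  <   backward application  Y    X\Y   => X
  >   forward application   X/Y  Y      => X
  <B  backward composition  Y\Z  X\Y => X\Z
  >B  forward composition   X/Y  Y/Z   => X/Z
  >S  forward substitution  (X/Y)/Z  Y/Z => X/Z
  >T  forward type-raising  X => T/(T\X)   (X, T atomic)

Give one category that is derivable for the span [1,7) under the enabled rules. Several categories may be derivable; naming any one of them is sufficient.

[0,7] S   <
  [0,1] "ate" : S\NP
  [1,7] S\(S\NP)   <
    [1,6] N   >
      [1,5] N/(NP/S)   <
        [1,4] PP   >
          [1,3] PP/(PP\S)   >
            [1,2] "sent" : (PP/(PP\S))/N
            [2,3] "often" : N
          [3,4] "cat" : PP\S
        [4,5] "some" : (N/(NP/S))\PP
      [5,6] "this" : NP/S
    [6,7] "the" : (S\(S\NP))\N

S\(S\NP)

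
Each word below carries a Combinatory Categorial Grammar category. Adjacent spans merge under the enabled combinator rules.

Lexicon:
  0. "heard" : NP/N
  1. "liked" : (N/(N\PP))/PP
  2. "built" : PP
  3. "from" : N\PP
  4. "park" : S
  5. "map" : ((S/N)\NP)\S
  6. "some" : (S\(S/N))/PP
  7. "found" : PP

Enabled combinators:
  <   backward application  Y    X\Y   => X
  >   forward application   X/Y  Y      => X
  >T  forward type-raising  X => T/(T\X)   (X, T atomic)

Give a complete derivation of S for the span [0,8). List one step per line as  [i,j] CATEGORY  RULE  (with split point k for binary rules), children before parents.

[0,8] S   <
  [0,6] S/N   <
    [0,4] NP   >
      [0,1] "heard" : NP/N
      [1,4] N   >
        [1,3] N/(N\PP)   >
          [1,2] "liked" : (N/(N\PP))/PP
          [2,3] "built" : PP
        [3,4] "from" : N\PP
    [4,6] (S/N)\NP   <
      [4,5] "park" : S
      [5,6] "map" : ((S/N)\NP)\S
  [6,8] S\(S/N)   >
    [6,7] "some" : (S\(S/N))/PP
    [7,8] "found" : PP

[0,1] NP/N  lex  "heard"
[1,2] (N/(N\PP))/PP  lex  "liked"
[2,3] PP  lex  "built"
[1,3] N/(N\PP)  >  k=2
[3,4] N\PP  lex  "from"
[1,4] N  >  k=3
[0,4] NP  >  k=1
[4,5] S  lex  "park"
[5,6] ((S/N)\NP)\S  lex  "map"
[4,6] (S/N)\NP  <  k=5
[0,6] S/N  <  k=4
[6,7] (S\(S/N))/PP  lex  "some"
[7,8] PP  lex  "found"
[6,8] S\(S/N)  >  k=7
[0,8] S  <  k=6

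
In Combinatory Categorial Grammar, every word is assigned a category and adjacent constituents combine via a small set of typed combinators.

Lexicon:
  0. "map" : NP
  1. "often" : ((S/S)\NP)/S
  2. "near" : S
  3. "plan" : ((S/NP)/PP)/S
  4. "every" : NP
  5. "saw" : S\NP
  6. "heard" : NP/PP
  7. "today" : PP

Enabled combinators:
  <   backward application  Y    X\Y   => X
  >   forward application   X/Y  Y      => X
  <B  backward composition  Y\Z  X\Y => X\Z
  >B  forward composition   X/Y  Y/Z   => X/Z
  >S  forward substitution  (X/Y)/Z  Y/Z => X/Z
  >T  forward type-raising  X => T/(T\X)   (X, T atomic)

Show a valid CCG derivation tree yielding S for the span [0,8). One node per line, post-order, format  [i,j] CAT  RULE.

[0,1] NP  lex  "map"
[1,2] ((S/S)\NP)/S  lex  "often"
[2,3] S  lex  "near"
[1,3] (S/S)\NP  >  k=2
[0,3] S/S  <  k=1
[3,4] ((S/NP)/PP)/S  lex  "plan"
[4,5] NP  lex  "every"
[5,6] S\NP  lex  "saw"
[4,6] S  <  k=5
[3,6] (S/NP)/PP  >  k=4
[6,7] NP/PP  lex  "heard"
[3,7] S/PP  >S  k=6
[0,7] S/PP  >B  k=3
[7,8] PP  lex  "today"
[0,8] S  >  k=7

[0,8] S   >
  [0,7] S/PP   >B
    [0,3] S/S   <
      [0,1] "map" : NP
      [1,3] (S/S)\NP   >
        [1,2] "often" : ((S/S)\NP)/S
        [2,3] "near" : S
    [3,7] S/PP   >S
      [3,6] (S/NP)/PP   >
        [3,4] "plan" : ((S/NP)/PP)/S
        [4,6] S   <
          [4,5] "every" : NP
          [5,6] "saw" : S\NP
      [6,7] "heard" : NP/PP
  [7,8] "today" : PP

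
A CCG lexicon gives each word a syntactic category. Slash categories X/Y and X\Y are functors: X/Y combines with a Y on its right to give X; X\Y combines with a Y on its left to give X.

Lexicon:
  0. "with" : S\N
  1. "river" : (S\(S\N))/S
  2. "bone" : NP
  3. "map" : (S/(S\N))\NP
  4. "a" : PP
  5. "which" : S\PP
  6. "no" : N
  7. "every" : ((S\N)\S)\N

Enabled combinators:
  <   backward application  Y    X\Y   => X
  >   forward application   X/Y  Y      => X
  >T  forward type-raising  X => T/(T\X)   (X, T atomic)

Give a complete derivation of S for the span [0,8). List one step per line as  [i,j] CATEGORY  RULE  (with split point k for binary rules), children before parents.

[0,1] S\N  lex  "with"
[1,2] (S\(S\N))/S  lex  "river"
[2,3] NP  lex  "bone"
[3,4] (S/(S\N))\NP  lex  "map"
[2,4] S/(S\N)  <  k=3
[4,5] PP  lex  "a"
[5,6] S\PP  lex  "which"
[4,6] S  <  k=5
[6,7] N  lex  "no"
[7,8] ((S\N)\S)\N  lex  "every"
[6,8] (S\N)\S  <  k=7
[4,8] S\N  <  k=6
[2,8] S  >  k=4
[1,8] S\(S\N)  >  k=2
[0,8] S  <  k=1

[0,8] S   <
  [0,1] "with" : S\N
  [1,8] S\(S\N)   >
    [1,2] "river" : (S\(S\N))/S
    [2,8] S   >
      [2,4] S/(S\N)   <
        [2,3] "bone" : NP
        [3,4] "map" : (S/(S\N))\NP
      [4,8] S\N   <
        [4,6] S   <
          [4,5] "a" : PP
          [5,6] "which" : S\PP
        [6,8] (S\N)\S   <
          [6,7] "no" : N
          [7,8] "every" : ((S\N)\S)\N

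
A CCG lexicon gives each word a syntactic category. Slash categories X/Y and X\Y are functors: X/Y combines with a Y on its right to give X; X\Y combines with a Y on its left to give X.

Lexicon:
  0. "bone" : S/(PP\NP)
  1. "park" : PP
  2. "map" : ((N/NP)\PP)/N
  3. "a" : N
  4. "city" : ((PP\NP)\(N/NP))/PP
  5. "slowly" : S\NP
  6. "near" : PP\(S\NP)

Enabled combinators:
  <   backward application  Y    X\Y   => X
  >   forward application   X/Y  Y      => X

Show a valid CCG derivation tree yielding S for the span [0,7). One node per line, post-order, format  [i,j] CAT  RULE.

[0,7] S   >
  [0,1] "bone" : S/(PP\NP)
  [1,7] PP\NP   <
    [1,4] N/NP   <
      [1,2] "park" : PP
      [2,4] (N/NP)\PP   >
        [2,3] "map" : ((N/NP)\PP)/N
        [3,4] "a" : N
    [4,7] (PP\NP)\(N/NP)   >
      [4,5] "city" : ((PP\NP)\(N/NP))/PP
      [5,7] PP   <
        [5,6] "slowly" : S\NP
        [6,7] "near" : PP\(S\NP)

[0,1] S/(PP\NP)  lex  "bone"
[1,2] PP  lex  "park"
[2,3] ((N/NP)\PP)/N  lex  "map"
[3,4] N  lex  "a"
[2,4] (N/NP)\PP  >  k=3
[1,4] N/NP  <  k=2
[4,5] ((PP\NP)\(N/NP))/PP  lex  "city"
[5,6] S\NP  lex  "slowly"
[6,7] PP\(S\NP)  lex  "near"
[5,7] PP  <  k=6
[4,7] (PP\NP)\(N/NP)  >  k=5
[1,7] PP\NP  <  k=4
[0,7] S  >  k=1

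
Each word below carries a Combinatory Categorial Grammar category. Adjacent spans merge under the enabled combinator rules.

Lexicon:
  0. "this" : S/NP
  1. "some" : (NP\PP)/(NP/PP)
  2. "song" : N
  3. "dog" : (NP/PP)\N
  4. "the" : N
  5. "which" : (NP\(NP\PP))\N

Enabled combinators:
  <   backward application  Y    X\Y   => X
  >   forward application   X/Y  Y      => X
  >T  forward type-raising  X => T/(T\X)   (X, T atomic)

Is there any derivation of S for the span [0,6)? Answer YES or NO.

[0,6] S   >
  [0,1] "this" : S/NP
  [1,6] NP   <
    [1,4] NP\PP   >
      [1,2] "some" : (NP\PP)/(NP/PP)
      [2,4] NP/PP   <
        [2,3] "song" : N
        [3,4] "dog" : (NP/PP)\N
    [4,6] NP\(NP\PP)   <
      [4,5] "the" : N
      [5,6] "which" : (NP\(NP\PP))\N

YES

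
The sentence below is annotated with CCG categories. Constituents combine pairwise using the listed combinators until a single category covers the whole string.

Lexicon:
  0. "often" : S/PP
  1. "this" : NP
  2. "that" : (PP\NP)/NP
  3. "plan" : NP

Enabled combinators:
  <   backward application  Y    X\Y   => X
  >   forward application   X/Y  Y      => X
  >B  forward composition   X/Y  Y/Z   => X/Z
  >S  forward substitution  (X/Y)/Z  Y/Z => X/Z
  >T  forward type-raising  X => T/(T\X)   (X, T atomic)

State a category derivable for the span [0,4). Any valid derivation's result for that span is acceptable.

[0,4] S   >
  [0,1] "often" : S/PP
  [1,4] PP   <
    [1,2] "this" : NP
    [2,4] PP\NP   >
      [2,3] "that" : (PP\NP)/NP
      [3,4] "plan" : NP

S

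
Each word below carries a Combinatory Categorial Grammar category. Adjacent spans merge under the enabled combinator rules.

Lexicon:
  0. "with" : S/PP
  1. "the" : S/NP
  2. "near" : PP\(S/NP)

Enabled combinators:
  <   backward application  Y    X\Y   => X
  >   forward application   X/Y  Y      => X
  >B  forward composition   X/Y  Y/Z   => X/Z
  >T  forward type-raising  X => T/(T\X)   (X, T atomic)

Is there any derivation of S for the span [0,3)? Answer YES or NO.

YES

[0,3] S   >
  [0,1] "with" : S/PP
  [1,3] PP   <
    [1,2] "the" : S/NP
    [2,3] "near" : PP\(S/NP)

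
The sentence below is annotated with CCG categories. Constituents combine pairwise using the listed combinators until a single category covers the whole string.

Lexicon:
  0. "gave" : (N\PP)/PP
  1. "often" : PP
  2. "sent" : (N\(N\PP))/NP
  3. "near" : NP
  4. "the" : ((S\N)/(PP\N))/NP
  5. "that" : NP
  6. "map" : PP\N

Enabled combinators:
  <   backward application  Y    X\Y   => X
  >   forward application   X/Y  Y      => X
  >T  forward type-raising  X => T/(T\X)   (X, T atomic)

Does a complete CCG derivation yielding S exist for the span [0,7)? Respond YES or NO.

YES

[0,7] S   <
  [0,4] N   <
    [0,2] N\PP   >
      [0,1] "gave" : (N\PP)/PP
      [1,2] "often" : PP
    [2,4] N\(N\PP)   >
      [2,3] "sent" : (N\(N\PP))/NP
      [3,4] "near" : NP
  [4,7] S\N   >
    [4,6] (S\N)/(PP\N)   >
      [4,5] "the" : ((S\N)/(PP\N))/NP
      [5,6] "that" : NP
    [6,7] "map" : PP\N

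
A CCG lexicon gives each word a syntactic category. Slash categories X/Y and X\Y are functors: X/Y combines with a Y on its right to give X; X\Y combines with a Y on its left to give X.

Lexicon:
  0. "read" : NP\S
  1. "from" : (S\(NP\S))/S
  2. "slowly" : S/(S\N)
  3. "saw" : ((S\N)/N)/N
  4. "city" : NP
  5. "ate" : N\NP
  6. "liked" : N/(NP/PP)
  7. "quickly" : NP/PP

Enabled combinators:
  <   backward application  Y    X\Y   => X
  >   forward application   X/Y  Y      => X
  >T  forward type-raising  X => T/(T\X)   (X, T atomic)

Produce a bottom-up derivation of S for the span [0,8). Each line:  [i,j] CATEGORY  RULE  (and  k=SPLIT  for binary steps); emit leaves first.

[0,8] S   <
  [0,1] "read" : NP\S
  [1,8] S\(NP\S)   >
    [1,2] "from" : (S\(NP\S))/S
    [2,8] S   >
      [2,3] "slowly" : S/(S\N)
      [3,8] S\N   >
        [3,6] (S\N)/N   >
          [3,4] "saw" : ((S\N)/N)/N
          [4,6] N   <
            [4,5] "city" : NP
            [5,6] "ate" : N\NP
        [6,8] N   >
          [6,7] "liked" : N/(NP/PP)
          [7,8] "quickly" : NP/PP

[0,1] NP\S  lex  "read"
[1,2] (S\(NP\S))/S  lex  "from"
[2,3] S/(S\N)  lex  "slowly"
[3,4] ((S\N)/N)/N  lex  "saw"
[4,5] NP  lex  "city"
[5,6] N\NP  lex  "ate"
[4,6] N  <  k=5
[3,6] (S\N)/N  >  k=4
[6,7] N/(NP/PP)  lex  "liked"
[7,8] NP/PP  lex  "quickly"
[6,8] N  >  k=7
[3,8] S\N  >  k=6
[2,8] S  >  k=3
[1,8] S\(NP\S)  >  k=2
[0,8] S  <  k=1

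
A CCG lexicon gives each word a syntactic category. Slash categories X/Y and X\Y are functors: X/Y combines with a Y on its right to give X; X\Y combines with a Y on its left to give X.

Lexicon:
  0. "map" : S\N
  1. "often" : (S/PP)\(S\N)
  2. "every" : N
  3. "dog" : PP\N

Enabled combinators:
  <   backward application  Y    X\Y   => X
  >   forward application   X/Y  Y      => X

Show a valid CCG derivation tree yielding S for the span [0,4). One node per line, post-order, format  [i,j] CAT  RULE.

[0,4] S   >
  [0,2] S/PP   <
    [0,1] "map" : S\N
    [1,2] "often" : (S/PP)\(S\N)
  [2,4] PP   <
    [2,3] "every" : N
    [3,4] "dog" : PP\N

[0,1] S\N  lex  "map"
[1,2] (S/PP)\(S\N)  lex  "often"
[0,2] S/PP  <  k=1
[2,3] N  lex  "every"
[3,4] PP\N  lex  "dog"
[2,4] PP  <  k=3
[0,4] S  >  k=2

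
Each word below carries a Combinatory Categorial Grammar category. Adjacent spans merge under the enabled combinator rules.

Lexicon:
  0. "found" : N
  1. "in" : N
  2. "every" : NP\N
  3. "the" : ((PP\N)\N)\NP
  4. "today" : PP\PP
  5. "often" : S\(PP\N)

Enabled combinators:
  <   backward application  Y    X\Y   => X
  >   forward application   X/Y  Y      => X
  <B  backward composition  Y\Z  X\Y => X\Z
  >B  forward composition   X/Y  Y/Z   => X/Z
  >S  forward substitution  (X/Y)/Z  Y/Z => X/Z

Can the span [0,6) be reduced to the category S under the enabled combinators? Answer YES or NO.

YES

[0,6] S   <
  [0,5] PP\N   <B
    [0,4] PP\N   <
      [0,1] "found" : N
      [1,4] (PP\N)\N   <
        [1,3] NP   <
          [1,2] "in" : N
          [2,3] "every" : NP\N
        [3,4] "the" : ((PP\N)\N)\NP
    [4,5] "today" : PP\PP
  [5,6] "often" : S\(PP\N)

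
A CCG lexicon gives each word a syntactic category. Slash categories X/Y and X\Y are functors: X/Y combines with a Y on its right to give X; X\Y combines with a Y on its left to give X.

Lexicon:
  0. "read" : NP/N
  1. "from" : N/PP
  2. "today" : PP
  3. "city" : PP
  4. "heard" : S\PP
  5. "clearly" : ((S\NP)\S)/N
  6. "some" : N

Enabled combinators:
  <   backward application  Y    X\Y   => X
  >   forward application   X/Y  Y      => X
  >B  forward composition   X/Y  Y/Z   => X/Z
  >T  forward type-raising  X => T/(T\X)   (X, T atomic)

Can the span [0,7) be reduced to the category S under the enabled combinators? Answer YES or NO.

YES

[0,7] S   <
  [0,3] NP   >
    [0,1] "read" : NP/N
    [1,3] N   >
      [1,2] "from" : N/PP
      [2,3] "today" : PP
  [3,7] S\NP   <
    [3,5] S   >
      [3,4] S/(S\PP)   >T
        [3,4] "city" : PP
      [4,5] "heard" : S\PP
    [5,7] (S\NP)\S   >
      [5,6] "clearly" : ((S\NP)\S)/N
      [6,7] "some" : N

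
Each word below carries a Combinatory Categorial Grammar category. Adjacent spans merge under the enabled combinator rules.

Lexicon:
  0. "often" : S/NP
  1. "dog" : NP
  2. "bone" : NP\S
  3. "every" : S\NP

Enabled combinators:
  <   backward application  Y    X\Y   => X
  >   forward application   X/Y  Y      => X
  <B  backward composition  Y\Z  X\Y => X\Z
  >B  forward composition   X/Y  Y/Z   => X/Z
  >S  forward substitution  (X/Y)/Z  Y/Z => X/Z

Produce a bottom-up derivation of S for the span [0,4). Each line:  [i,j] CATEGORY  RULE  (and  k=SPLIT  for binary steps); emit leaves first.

[0,4] S   <
  [0,3] NP   <
    [0,2] S   >
      [0,1] "often" : S/NP
      [1,2] "dog" : NP
    [2,3] "bone" : NP\S
  [3,4] "every" : S\NP

[0,1] S/NP  lex  "often"
[1,2] NP  lex  "dog"
[0,2] S  >  k=1
[2,3] NP\S  lex  "bone"
[0,3] NP  <  k=2
[3,4] S\NP  lex  "every"
[0,4] S  <  k=3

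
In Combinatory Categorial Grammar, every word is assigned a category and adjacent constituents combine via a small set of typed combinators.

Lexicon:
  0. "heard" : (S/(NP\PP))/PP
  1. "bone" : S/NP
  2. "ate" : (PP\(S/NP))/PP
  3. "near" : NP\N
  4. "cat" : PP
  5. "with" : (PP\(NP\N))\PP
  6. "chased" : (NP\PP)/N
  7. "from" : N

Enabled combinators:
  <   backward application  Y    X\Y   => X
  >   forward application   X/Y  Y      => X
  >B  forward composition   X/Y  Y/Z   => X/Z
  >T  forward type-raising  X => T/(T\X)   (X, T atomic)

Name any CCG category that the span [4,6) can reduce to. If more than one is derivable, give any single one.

[0,8] S   >
  [0,6] S/(NP\PP)   >
    [0,1] "heard" : (S/(NP\PP))/PP
    [1,6] PP   <
      [1,2] "bone" : S/NP
      [2,6] PP\(S/NP)   >
        [2,3] "ate" : (PP\(S/NP))/PP
        [3,6] PP   <
          [3,4] "near" : NP\N
          [4,6] PP\(NP\N)   <
            [4,5] "cat" : PP
            [5,6] "with" : (PP\(NP\N))\PP
  [6,8] NP\PP   >
    [6,7] "chased" : (NP\PP)/N
    [7,8] "from" : N

PP\(NP\N)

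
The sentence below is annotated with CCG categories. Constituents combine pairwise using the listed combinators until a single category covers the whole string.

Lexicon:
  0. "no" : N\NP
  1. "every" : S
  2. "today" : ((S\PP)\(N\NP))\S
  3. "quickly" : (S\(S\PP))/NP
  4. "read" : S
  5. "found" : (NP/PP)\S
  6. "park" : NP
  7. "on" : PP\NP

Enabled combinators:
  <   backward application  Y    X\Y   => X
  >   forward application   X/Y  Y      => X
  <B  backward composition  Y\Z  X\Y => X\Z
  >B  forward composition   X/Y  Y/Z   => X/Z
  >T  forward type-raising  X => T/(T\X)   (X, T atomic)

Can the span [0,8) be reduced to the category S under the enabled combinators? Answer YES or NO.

YES

[0,8] S   <
  [0,3] S\PP   <
    [0,1] "no" : N\NP
    [1,3] (S\PP)\(N\NP)   <
      [1,2] "every" : S
      [2,3] "today" : ((S\PP)\(N\NP))\S
  [3,8] S\(S\PP)   >
    [3,4] "quickly" : (S\(S\PP))/NP
    [4,8] NP   >
      [4,6] NP/PP   <
        [4,5] "read" : S
        [5,6] "found" : (NP/PP)\S
      [6,8] PP   >
        [6,7] PP/(PP\NP)   >T
          [6,7] "park" : NP
        [7,8] "on" : PP\NP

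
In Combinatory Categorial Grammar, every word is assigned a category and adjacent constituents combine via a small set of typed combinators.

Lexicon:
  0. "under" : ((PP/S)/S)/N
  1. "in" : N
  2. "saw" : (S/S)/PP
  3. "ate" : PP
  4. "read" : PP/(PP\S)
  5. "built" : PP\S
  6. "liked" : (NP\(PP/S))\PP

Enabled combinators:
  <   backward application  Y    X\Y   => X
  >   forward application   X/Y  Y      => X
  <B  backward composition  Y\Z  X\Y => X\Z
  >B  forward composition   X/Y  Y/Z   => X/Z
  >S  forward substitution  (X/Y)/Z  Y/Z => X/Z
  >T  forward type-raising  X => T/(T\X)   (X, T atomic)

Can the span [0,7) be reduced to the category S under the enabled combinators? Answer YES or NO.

((PP/S)/S)/N N (S/S)/PP PP PP/(PP\S) PP\S (NP\(PP/S))\PP
CKY chart[0,7] = {N/(N\NP), NP, NP/(NP\NP), PP/(PP\NP), S/(S\NP)}; S ∉ chart

NO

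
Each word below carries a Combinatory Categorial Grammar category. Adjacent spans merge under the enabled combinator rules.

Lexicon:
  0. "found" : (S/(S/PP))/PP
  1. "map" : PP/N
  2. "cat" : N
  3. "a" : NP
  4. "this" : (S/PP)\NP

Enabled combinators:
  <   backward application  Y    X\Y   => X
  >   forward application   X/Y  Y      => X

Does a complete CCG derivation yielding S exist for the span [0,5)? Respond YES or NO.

[0,5] S   >
  [0,3] S/(S/PP)   >
    [0,1] "found" : (S/(S/PP))/PP
    [1,3] PP   >
      [1,2] "map" : PP/N
      [2,3] "cat" : N
  [3,5] S/PP   <
    [3,4] "a" : NP
    [4,5] "this" : (S/PP)\NP

YES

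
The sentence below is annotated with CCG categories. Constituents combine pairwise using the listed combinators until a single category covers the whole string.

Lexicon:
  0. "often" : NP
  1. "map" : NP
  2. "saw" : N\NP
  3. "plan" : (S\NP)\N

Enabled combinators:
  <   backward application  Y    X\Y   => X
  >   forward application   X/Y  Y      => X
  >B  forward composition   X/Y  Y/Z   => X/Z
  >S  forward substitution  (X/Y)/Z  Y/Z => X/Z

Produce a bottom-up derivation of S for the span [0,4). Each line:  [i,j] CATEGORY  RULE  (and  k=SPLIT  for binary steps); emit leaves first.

[0,1] NP  lex  "often"
[1,2] NP  lex  "map"
[2,3] N\NP  lex  "saw"
[1,3] N  <  k=2
[3,4] (S\NP)\N  lex  "plan"
[1,4] S\NP  <  k=3
[0,4] S  <  k=1

[0,4] S   <
  [0,1] "often" : NP
  [1,4] S\NP   <
    [1,3] N   <
      [1,2] "map" : NP
      [2,3] "saw" : N\NP
    [3,4] "plan" : (S\NP)\N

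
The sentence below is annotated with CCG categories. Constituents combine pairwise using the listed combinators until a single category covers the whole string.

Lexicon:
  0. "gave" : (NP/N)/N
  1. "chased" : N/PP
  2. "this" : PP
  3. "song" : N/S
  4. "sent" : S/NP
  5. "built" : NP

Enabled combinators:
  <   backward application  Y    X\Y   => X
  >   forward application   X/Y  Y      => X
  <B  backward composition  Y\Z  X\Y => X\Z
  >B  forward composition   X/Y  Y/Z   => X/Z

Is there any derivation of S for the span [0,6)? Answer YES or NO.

NO

(NP/N)/N N/PP PP N/S S/NP NP
CKY chart[0,6] = {NP}; S ∉ chart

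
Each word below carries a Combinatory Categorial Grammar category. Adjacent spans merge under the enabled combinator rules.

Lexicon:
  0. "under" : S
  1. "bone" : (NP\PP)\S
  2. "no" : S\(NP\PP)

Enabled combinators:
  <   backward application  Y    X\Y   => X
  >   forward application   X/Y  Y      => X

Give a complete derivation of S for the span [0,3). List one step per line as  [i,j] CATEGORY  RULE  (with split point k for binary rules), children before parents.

[0,3] S   <
  [0,2] NP\PP   <
    [0,1] "under" : S
    [1,2] "bone" : (NP\PP)\S
  [2,3] "no" : S\(NP\PP)

[0,1] S  lex  "under"
[1,2] (NP\PP)\S  lex  "bone"
[0,2] NP\PP  <  k=1
[2,3] S\(NP\PP)  lex  "no"
[0,3] S  <  k=2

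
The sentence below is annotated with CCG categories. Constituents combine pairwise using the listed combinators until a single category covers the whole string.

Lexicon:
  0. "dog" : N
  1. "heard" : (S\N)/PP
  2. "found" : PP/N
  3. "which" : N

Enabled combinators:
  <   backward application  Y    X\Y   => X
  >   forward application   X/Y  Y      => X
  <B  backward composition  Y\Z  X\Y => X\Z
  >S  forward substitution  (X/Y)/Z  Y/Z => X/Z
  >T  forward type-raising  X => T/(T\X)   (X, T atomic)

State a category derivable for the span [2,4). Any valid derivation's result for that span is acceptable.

PP

[0,4] S   <
  [0,1] "dog" : N
  [1,4] S\N   >
    [1,2] "heard" : (S\N)/PP
    [2,4] PP   >
      [2,3] "found" : PP/N
      [3,4] "which" : N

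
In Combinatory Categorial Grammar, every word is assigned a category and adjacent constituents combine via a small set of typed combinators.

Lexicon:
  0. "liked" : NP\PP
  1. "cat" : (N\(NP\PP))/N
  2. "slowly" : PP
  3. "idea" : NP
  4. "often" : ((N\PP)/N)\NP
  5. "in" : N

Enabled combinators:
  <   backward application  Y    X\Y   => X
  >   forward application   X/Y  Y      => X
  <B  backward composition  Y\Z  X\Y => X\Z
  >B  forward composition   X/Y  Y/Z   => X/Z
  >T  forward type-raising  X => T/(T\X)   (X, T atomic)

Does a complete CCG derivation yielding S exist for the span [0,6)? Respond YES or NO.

NP\PP (N\(NP\PP))/N PP NP ((N\PP)/N)\NP N
CKY chart[0,6] = {N, N/(N\N), NP/(NP\N), PP/(PP\N), S/(S\N)}; S ∉ chart

NO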